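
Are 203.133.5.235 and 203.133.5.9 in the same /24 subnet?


Mask: 255.255.255.0
203.133.5.235 AND mask = 203.133.5.0
203.133.5.9 AND mask = 203.133.5.0
Yes, same subnet (203.133.5.0)


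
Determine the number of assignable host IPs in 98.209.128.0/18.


Host bits = 32 - 18 = 14
Total addresses = 2^14 = 16384
Usable = total - 2 (network and broadcast)
Usable hosts: 16382


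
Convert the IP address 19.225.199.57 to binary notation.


19 = 00010011
225 = 11100001
199 = 11000111
57 = 00111001
Binary: 00010011.11100001.11000111.00111001


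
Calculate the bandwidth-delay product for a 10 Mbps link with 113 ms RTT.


BDP = bandwidth * RTT
= 10 Mbps * 113 ms
= 10 * 1e6 * 113 / 1000 bits
= 1130000 bits
= 141250 bytes
= 137.9395 KB
BDP = 1130000 bits (141250 bytes)


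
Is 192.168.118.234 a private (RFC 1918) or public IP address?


RFC 1918 private ranges:
  10.0.0.0/8 (10.0.0.0 - 10.255.255.255)
  172.16.0.0/12 (172.16.0.0 - 172.31.255.255)
  192.168.0.0/16 (192.168.0.0 - 192.168.255.255)
Private (in 192.168.0.0/16)


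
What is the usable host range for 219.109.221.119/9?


Network: 219.0.0.0
Broadcast: 219.127.255.255
First usable = network + 1
Last usable = broadcast - 1
Range: 219.0.0.1 to 219.127.255.254


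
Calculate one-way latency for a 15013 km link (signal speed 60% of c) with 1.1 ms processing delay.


Speed = 0.6 * 3e5 km/s = 180000 km/s
Propagation delay = 15013 / 180000 = 0.0834 s = 83.4056 ms
Processing delay = 1.1 ms
Total one-way latency = 84.5056 ms


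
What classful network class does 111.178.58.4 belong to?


First octet: 111
Binary: 01101111
0xxxxxxx -> Class A (1-126)
Class A, default mask 255.0.0.0 (/8)


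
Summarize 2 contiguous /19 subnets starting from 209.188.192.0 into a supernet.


Original prefix: /19
Number of subnets: 2 = 2^1
New prefix = 19 - 1 = 18
Supernet: 209.188.192.0/18


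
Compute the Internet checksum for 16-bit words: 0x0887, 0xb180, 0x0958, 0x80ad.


Sum all words (with carry folding):
+ 0x0887 = 0x0887
+ 0xb180 = 0xba07
+ 0x0958 = 0xc35f
+ 0x80ad = 0x440d
One's complement: ~0x440d
Checksum = 0xbbf2


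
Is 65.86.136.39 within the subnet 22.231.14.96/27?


Subnet network: 22.231.14.96
Test IP AND mask: 65.86.136.32
No, 65.86.136.39 is not in 22.231.14.96/27


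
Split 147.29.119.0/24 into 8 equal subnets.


New prefix = 24 + 3 = 27
Each subnet has 32 addresses
  147.29.119.0/27
  147.29.119.32/27
  147.29.119.64/27
  147.29.119.96/27
  147.29.119.128/27
  147.29.119.160/27
  147.29.119.192/27
  147.29.119.224/27
Subnets: 147.29.119.0/27, 147.29.119.32/27, 147.29.119.64/27, 147.29.119.96/27, 147.29.119.128/27, 147.29.119.160/27, 147.29.119.192/27, 147.29.119.224/27


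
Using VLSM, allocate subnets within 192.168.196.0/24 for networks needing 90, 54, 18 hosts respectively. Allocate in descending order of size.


90 hosts -> /25 (126 usable): 192.168.196.0/25
54 hosts -> /26 (62 usable): 192.168.196.128/26
18 hosts -> /27 (30 usable): 192.168.196.192/27
Allocation: 192.168.196.0/25 (90 hosts, 126 usable); 192.168.196.128/26 (54 hosts, 62 usable); 192.168.196.192/27 (18 hosts, 30 usable)


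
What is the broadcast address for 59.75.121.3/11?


Network: 59.64.0.0/11
Host bits = 21
Set all host bits to 1:
Broadcast: 59.95.255.255


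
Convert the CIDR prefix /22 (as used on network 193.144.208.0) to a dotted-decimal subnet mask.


/22 means 22 network bits, 10 host bits
Binary: 11111111111111111111110000000000
Mask: 255.255.252.0


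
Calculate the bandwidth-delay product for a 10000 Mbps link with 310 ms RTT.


BDP = bandwidth * RTT
= 10000 Mbps * 310 ms
= 10000 * 1e6 * 310 / 1000 bits
= 3100000000 bits
= 387500000 bytes
= 378417.9688 KB
BDP = 3100000000 bits (387500000 bytes)


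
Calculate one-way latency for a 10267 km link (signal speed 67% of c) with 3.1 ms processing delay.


Speed = 0.67 * 3e5 km/s = 201000 km/s
Propagation delay = 10267 / 201000 = 0.0511 s = 51.0796 ms
Processing delay = 3.1 ms
Total one-way latency = 54.1796 ms


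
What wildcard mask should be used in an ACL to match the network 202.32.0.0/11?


Subnet mask: 255.224.0.0
Wildcard = 255.255.255.255 - subnet mask
255 - 255 = 0
255 - 224 = 31
255 - 0 = 255
255 - 0 = 255
Wildcard: 0.31.255.255


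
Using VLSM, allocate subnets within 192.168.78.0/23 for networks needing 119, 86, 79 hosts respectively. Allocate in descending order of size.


119 hosts -> /25 (126 usable): 192.168.78.0/25
86 hosts -> /25 (126 usable): 192.168.78.128/25
79 hosts -> /25 (126 usable): 192.168.79.0/25
Allocation: 192.168.78.0/25 (119 hosts, 126 usable); 192.168.78.128/25 (86 hosts, 126 usable); 192.168.79.0/25 (79 hosts, 126 usable)


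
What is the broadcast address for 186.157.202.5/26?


Network: 186.157.202.0/26
Host bits = 6
Set all host bits to 1:
Broadcast: 186.157.202.63


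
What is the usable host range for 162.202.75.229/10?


Network: 162.192.0.0
Broadcast: 162.255.255.255
First usable = network + 1
Last usable = broadcast - 1
Range: 162.192.0.1 to 162.255.255.254


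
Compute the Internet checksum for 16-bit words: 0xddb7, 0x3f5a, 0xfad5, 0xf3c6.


Sum all words (with carry folding):
+ 0xddb7 = 0xddb7
+ 0x3f5a = 0x1d12
+ 0xfad5 = 0x17e8
+ 0xf3c6 = 0x0baf
One's complement: ~0x0baf
Checksum = 0xf450


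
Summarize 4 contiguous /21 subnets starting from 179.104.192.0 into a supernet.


Original prefix: /21
Number of subnets: 4 = 2^2
New prefix = 21 - 2 = 19
Supernet: 179.104.192.0/19


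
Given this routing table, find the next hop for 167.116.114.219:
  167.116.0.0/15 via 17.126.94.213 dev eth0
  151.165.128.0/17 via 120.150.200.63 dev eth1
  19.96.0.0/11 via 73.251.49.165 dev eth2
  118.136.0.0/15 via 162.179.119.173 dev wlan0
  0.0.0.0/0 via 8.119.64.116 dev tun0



Longest prefix match for 167.116.114.219:
  /15 167.116.0.0: MATCH
  /17 151.165.128.0: no
  /11 19.96.0.0: no
  /15 118.136.0.0: no
  /0 0.0.0.0: MATCH
Selected: next-hop 17.126.94.213 via eth0 (matched /15)


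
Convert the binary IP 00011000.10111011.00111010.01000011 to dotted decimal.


00011000 = 24
10111011 = 187
00111010 = 58
01000011 = 67
IP: 24.187.58.67


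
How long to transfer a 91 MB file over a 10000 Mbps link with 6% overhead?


Effective throughput = 10000 * (1 - 6/100) = 9400 Mbps
File size in Mb = 91 * 8 = 728 Mb
Time = 728 / 9400
Time = 0.0774 seconds


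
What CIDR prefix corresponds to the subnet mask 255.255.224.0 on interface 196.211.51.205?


Binary: 11111111.11111111.11100000.00000000
Count leading 1s
Prefix: /19


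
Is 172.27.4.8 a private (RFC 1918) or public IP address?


RFC 1918 private ranges:
  10.0.0.0/8 (10.0.0.0 - 10.255.255.255)
  172.16.0.0/12 (172.16.0.0 - 172.31.255.255)
  192.168.0.0/16 (192.168.0.0 - 192.168.255.255)
Private (in 172.16.0.0/12)


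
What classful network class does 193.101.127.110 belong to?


First octet: 193
Binary: 11000001
110xxxxx -> Class C (192-223)
Class C, default mask 255.255.255.0 (/24)


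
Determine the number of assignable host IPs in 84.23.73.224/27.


Host bits = 32 - 27 = 5
Total addresses = 2^5 = 32
Usable = total - 2 (network and broadcast)
Usable hosts: 30


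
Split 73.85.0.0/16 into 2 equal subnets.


New prefix = 16 + 1 = 17
Each subnet has 32768 addresses
  73.85.0.0/17
  73.85.128.0/17
Subnets: 73.85.0.0/17, 73.85.128.0/17


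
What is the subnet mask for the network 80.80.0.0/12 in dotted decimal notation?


/12 means 12 network bits, 20 host bits
Binary: 11111111111100000000000000000000
Mask: 255.240.0.0


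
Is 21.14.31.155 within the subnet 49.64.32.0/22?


Subnet network: 49.64.32.0
Test IP AND mask: 21.14.28.0
No, 21.14.31.155 is not in 49.64.32.0/22


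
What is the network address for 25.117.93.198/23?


IP:   00011001.01110101.01011101.11000110
Mask: 11111111.11111111.11111110.00000000
AND operation:
Net:  00011001.01110101.01011100.00000000
Network: 25.117.92.0/23


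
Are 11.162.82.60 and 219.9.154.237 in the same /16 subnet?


Mask: 255.255.0.0
11.162.82.60 AND mask = 11.162.0.0
219.9.154.237 AND mask = 219.9.0.0
No, different subnets (11.162.0.0 vs 219.9.0.0)


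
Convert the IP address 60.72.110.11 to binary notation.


60 = 00111100
72 = 01001000
110 = 01101110
11 = 00001011
Binary: 00111100.01001000.01101110.00001011


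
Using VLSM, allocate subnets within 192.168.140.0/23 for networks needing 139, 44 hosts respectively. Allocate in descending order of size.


139 hosts -> /24 (254 usable): 192.168.140.0/24
44 hosts -> /26 (62 usable): 192.168.141.0/26
Allocation: 192.168.140.0/24 (139 hosts, 254 usable); 192.168.141.0/26 (44 hosts, 62 usable)


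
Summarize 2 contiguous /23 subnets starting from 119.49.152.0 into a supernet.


Original prefix: /23
Number of subnets: 2 = 2^1
New prefix = 23 - 1 = 22
Supernet: 119.49.152.0/22


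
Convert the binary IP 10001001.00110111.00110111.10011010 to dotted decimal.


10001001 = 137
00110111 = 55
00110111 = 55
10011010 = 154
IP: 137.55.55.154


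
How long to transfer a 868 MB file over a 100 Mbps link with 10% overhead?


Effective throughput = 100 * (1 - 10/100) = 90 Mbps
File size in Mb = 868 * 8 = 6944 Mb
Time = 6944 / 90
Time = 77.1556 seconds


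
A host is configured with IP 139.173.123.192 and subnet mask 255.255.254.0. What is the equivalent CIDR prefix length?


Binary: 11111111.11111111.11111110.00000000
Count leading 1s
Prefix: /23


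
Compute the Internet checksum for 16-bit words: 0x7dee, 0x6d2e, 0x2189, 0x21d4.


Sum all words (with carry folding):
+ 0x7dee = 0x7dee
+ 0x6d2e = 0xeb1c
+ 0x2189 = 0x0ca6
+ 0x21d4 = 0x2e7a
One's complement: ~0x2e7a
Checksum = 0xd185


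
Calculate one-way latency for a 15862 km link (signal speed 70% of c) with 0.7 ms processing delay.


Speed = 0.7 * 3e5 km/s = 210000 km/s
Propagation delay = 15862 / 210000 = 0.0755 s = 75.5333 ms
Processing delay = 0.7 ms
Total one-way latency = 76.2333 ms


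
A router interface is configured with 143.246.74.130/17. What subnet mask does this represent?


/17 means 17 network bits, 15 host bits
Binary: 11111111111111111000000000000000
Mask: 255.255.128.0


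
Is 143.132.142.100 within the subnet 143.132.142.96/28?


Subnet network: 143.132.142.96
Test IP AND mask: 143.132.142.96
Yes, 143.132.142.100 is in 143.132.142.96/28


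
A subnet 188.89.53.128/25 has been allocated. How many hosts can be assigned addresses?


Host bits = 32 - 25 = 7
Total addresses = 2^7 = 128
Usable = total - 2 (network and broadcast)
Usable hosts: 126


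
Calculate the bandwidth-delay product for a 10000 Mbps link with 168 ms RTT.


BDP = bandwidth * RTT
= 10000 Mbps * 168 ms
= 10000 * 1e6 * 168 / 1000 bits
= 1680000000 bits
= 210000000 bytes
= 205078.125 KB
BDP = 1680000000 bits (210000000 bytes)


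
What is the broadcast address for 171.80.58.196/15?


Network: 171.80.0.0/15
Host bits = 17
Set all host bits to 1:
Broadcast: 171.81.255.255


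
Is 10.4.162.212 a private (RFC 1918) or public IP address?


RFC 1918 private ranges:
  10.0.0.0/8 (10.0.0.0 - 10.255.255.255)
  172.16.0.0/12 (172.16.0.0 - 172.31.255.255)
  192.168.0.0/16 (192.168.0.0 - 192.168.255.255)
Private (in 10.0.0.0/8)


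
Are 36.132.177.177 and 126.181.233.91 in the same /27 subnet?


Mask: 255.255.255.224
36.132.177.177 AND mask = 36.132.177.160
126.181.233.91 AND mask = 126.181.233.64
No, different subnets (36.132.177.160 vs 126.181.233.64)


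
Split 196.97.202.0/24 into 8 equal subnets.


New prefix = 24 + 3 = 27
Each subnet has 32 addresses
  196.97.202.0/27
  196.97.202.32/27
  196.97.202.64/27
  196.97.202.96/27
  196.97.202.128/27
  196.97.202.160/27
  196.97.202.192/27
  196.97.202.224/27
Subnets: 196.97.202.0/27, 196.97.202.32/27, 196.97.202.64/27, 196.97.202.96/27, 196.97.202.128/27, 196.97.202.160/27, 196.97.202.192/27, 196.97.202.224/27


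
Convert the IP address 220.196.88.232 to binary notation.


220 = 11011100
196 = 11000100
88 = 01011000
232 = 11101000
Binary: 11011100.11000100.01011000.11101000


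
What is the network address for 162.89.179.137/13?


IP:   10100010.01011001.10110011.10001001
Mask: 11111111.11111000.00000000.00000000
AND operation:
Net:  10100010.01011000.00000000.00000000
Network: 162.88.0.0/13


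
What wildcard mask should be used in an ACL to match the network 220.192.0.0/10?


Subnet mask: 255.192.0.0
Wildcard = 255.255.255.255 - subnet mask
255 - 255 = 0
255 - 192 = 63
255 - 0 = 255
255 - 0 = 255
Wildcard: 0.63.255.255


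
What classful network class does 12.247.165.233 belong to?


First octet: 12
Binary: 00001100
0xxxxxxx -> Class A (1-126)
Class A, default mask 255.0.0.0 (/8)


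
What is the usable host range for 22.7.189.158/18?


Network: 22.7.128.0
Broadcast: 22.7.191.255
First usable = network + 1
Last usable = broadcast - 1
Range: 22.7.128.1 to 22.7.191.254


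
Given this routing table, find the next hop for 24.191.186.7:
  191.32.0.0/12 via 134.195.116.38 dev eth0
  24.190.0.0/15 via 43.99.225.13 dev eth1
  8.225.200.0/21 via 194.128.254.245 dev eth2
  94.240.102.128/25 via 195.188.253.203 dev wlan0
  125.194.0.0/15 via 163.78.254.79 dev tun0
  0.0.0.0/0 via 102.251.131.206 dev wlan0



Longest prefix match for 24.191.186.7:
  /12 191.32.0.0: no
  /15 24.190.0.0: MATCH
  /21 8.225.200.0: no
  /25 94.240.102.128: no
  /15 125.194.0.0: no
  /0 0.0.0.0: MATCH
Selected: next-hop 43.99.225.13 via eth1 (matched /15)


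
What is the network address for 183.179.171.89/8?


IP:   10110111.10110011.10101011.01011001
Mask: 11111111.00000000.00000000.00000000
AND operation:
Net:  10110111.00000000.00000000.00000000
Network: 183.0.0.0/8


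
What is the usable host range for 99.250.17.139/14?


Network: 99.248.0.0
Broadcast: 99.251.255.255
First usable = network + 1
Last usable = broadcast - 1
Range: 99.248.0.1 to 99.251.255.254


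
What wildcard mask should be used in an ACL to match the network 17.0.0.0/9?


Subnet mask: 255.128.0.0
Wildcard = 255.255.255.255 - subnet mask
255 - 255 = 0
255 - 128 = 127
255 - 0 = 255
255 - 0 = 255
Wildcard: 0.127.255.255


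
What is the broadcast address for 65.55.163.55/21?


Network: 65.55.160.0/21
Host bits = 11
Set all host bits to 1:
Broadcast: 65.55.167.255


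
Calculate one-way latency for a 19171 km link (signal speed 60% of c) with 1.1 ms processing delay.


Speed = 0.6 * 3e5 km/s = 180000 km/s
Propagation delay = 19171 / 180000 = 0.1065 s = 106.5056 ms
Processing delay = 1.1 ms
Total one-way latency = 107.6056 ms


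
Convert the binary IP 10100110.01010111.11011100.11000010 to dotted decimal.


10100110 = 166
01010111 = 87
11011100 = 220
11000010 = 194
IP: 166.87.220.194


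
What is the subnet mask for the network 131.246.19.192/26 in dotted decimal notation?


/26 means 26 network bits, 6 host bits
Binary: 11111111111111111111111111000000
Mask: 255.255.255.192


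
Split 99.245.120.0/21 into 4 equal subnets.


New prefix = 21 + 2 = 23
Each subnet has 512 addresses
  99.245.120.0/23
  99.245.122.0/23
  99.245.124.0/23
  99.245.126.0/23
Subnets: 99.245.120.0/23, 99.245.122.0/23, 99.245.124.0/23, 99.245.126.0/23


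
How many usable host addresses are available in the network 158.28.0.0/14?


Host bits = 32 - 14 = 18
Total addresses = 2^18 = 262144
Usable = total - 2 (network and broadcast)
Usable hosts: 262142


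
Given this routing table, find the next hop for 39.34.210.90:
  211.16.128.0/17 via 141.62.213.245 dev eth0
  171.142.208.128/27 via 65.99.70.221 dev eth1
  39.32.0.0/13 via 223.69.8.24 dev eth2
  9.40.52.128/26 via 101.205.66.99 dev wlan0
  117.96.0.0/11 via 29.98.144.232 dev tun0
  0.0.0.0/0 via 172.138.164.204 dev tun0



Longest prefix match for 39.34.210.90:
  /17 211.16.128.0: no
  /27 171.142.208.128: no
  /13 39.32.0.0: MATCH
  /26 9.40.52.128: no
  /11 117.96.0.0: no
  /0 0.0.0.0: MATCH
Selected: next-hop 223.69.8.24 via eth2 (matched /13)


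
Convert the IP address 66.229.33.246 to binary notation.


66 = 01000010
229 = 11100101
33 = 00100001
246 = 11110110
Binary: 01000010.11100101.00100001.11110110


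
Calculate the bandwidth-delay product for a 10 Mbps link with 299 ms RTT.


BDP = bandwidth * RTT
= 10 Mbps * 299 ms
= 10 * 1e6 * 299 / 1000 bits
= 2990000 bits
= 373750 bytes
= 364.9902 KB
BDP = 2990000 bits (373750 bytes)


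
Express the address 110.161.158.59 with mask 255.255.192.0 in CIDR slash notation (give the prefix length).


Binary: 11111111.11111111.11000000.00000000
Count leading 1s
Prefix: /18


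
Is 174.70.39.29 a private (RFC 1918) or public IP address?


RFC 1918 private ranges:
  10.0.0.0/8 (10.0.0.0 - 10.255.255.255)
  172.16.0.0/12 (172.16.0.0 - 172.31.255.255)
  192.168.0.0/16 (192.168.0.0 - 192.168.255.255)
Public (not in any RFC 1918 range)


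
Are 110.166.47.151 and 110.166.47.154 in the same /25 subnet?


Mask: 255.255.255.128
110.166.47.151 AND mask = 110.166.47.128
110.166.47.154 AND mask = 110.166.47.128
Yes, same subnet (110.166.47.128)


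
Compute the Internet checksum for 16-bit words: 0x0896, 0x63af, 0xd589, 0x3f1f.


Sum all words (with carry folding):
+ 0x0896 = 0x0896
+ 0x63af = 0x6c45
+ 0xd589 = 0x41cf
+ 0x3f1f = 0x80ee
One's complement: ~0x80ee
Checksum = 0x7f11


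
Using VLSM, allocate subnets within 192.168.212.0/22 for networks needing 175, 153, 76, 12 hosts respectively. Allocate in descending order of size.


175 hosts -> /24 (254 usable): 192.168.212.0/24
153 hosts -> /24 (254 usable): 192.168.213.0/24
76 hosts -> /25 (126 usable): 192.168.214.0/25
12 hosts -> /28 (14 usable): 192.168.214.128/28
Allocation: 192.168.212.0/24 (175 hosts, 254 usable); 192.168.213.0/24 (153 hosts, 254 usable); 192.168.214.0/25 (76 hosts, 126 usable); 192.168.214.128/28 (12 hosts, 14 usable)


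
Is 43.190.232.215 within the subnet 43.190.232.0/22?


Subnet network: 43.190.232.0
Test IP AND mask: 43.190.232.0
Yes, 43.190.232.215 is in 43.190.232.0/22


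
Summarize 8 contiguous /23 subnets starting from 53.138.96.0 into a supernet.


Original prefix: /23
Number of subnets: 8 = 2^3
New prefix = 23 - 3 = 20
Supernet: 53.138.96.0/20


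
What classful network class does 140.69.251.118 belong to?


First octet: 140
Binary: 10001100
10xxxxxx -> Class B (128-191)
Class B, default mask 255.255.0.0 (/16)


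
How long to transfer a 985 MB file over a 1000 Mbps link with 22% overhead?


Effective throughput = 1000 * (1 - 22/100) = 780 Mbps
File size in Mb = 985 * 8 = 7880 Mb
Time = 7880 / 780
Time = 10.1026 seconds


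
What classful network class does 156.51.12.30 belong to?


First octet: 156
Binary: 10011100
10xxxxxx -> Class B (128-191)
Class B, default mask 255.255.0.0 (/16)


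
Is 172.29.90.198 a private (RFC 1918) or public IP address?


RFC 1918 private ranges:
  10.0.0.0/8 (10.0.0.0 - 10.255.255.255)
  172.16.0.0/12 (172.16.0.0 - 172.31.255.255)
  192.168.0.0/16 (192.168.0.0 - 192.168.255.255)
Private (in 172.16.0.0/12)


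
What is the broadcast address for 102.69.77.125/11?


Network: 102.64.0.0/11
Host bits = 21
Set all host bits to 1:
Broadcast: 102.95.255.255


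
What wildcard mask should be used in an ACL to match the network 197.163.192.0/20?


Subnet mask: 255.255.240.0
Wildcard = 255.255.255.255 - subnet mask
255 - 255 = 0
255 - 255 = 0
255 - 240 = 15
255 - 0 = 255
Wildcard: 0.0.15.255


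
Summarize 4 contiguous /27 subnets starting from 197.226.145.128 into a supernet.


Original prefix: /27
Number of subnets: 4 = 2^2
New prefix = 27 - 2 = 25
Supernet: 197.226.145.128/25


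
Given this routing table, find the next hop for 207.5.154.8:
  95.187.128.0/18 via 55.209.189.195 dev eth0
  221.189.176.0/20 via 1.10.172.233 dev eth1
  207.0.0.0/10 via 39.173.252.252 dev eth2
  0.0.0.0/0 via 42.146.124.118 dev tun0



Longest prefix match for 207.5.154.8:
  /18 95.187.128.0: no
  /20 221.189.176.0: no
  /10 207.0.0.0: MATCH
  /0 0.0.0.0: MATCH
Selected: next-hop 39.173.252.252 via eth2 (matched /10)


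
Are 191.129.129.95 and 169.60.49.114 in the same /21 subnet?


Mask: 255.255.248.0
191.129.129.95 AND mask = 191.129.128.0
169.60.49.114 AND mask = 169.60.48.0
No, different subnets (191.129.128.0 vs 169.60.48.0)


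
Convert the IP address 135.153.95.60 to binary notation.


135 = 10000111
153 = 10011001
95 = 01011111
60 = 00111100
Binary: 10000111.10011001.01011111.00111100


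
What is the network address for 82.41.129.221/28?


IP:   01010010.00101001.10000001.11011101
Mask: 11111111.11111111.11111111.11110000
AND operation:
Net:  01010010.00101001.10000001.11010000
Network: 82.41.129.208/28


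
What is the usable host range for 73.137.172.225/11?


Network: 73.128.0.0
Broadcast: 73.159.255.255
First usable = network + 1
Last usable = broadcast - 1
Range: 73.128.0.1 to 73.159.255.254


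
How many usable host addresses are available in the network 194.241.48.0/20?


Host bits = 32 - 20 = 12
Total addresses = 2^12 = 4096
Usable = total - 2 (network and broadcast)
Usable hosts: 4094


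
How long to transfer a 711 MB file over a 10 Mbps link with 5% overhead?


Effective throughput = 10 * (1 - 5/100) = 9.5 Mbps
File size in Mb = 711 * 8 = 5688 Mb
Time = 5688 / 9.5
Time = 598.7368 seconds


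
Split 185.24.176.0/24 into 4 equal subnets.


New prefix = 24 + 2 = 26
Each subnet has 64 addresses
  185.24.176.0/26
  185.24.176.64/26
  185.24.176.128/26
  185.24.176.192/26
Subnets: 185.24.176.0/26, 185.24.176.64/26, 185.24.176.128/26, 185.24.176.192/26


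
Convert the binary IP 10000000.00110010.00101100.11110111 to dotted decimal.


10000000 = 128
00110010 = 50
00101100 = 44
11110111 = 247
IP: 128.50.44.247


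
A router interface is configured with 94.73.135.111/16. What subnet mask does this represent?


/16 means 16 network bits, 16 host bits
Binary: 11111111111111110000000000000000
Mask: 255.255.0.0


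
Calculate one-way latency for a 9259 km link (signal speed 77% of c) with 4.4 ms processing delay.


Speed = 0.77 * 3e5 km/s = 231000 km/s
Propagation delay = 9259 / 231000 = 0.0401 s = 40.0823 ms
Processing delay = 4.4 ms
Total one-way latency = 44.4823 ms


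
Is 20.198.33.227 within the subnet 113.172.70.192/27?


Subnet network: 113.172.70.192
Test IP AND mask: 20.198.33.224
No, 20.198.33.227 is not in 113.172.70.192/27


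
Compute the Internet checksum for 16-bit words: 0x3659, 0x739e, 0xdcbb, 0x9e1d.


Sum all words (with carry folding):
+ 0x3659 = 0x3659
+ 0x739e = 0xa9f7
+ 0xdcbb = 0x86b3
+ 0x9e1d = 0x24d1
One's complement: ~0x24d1
Checksum = 0xdb2e


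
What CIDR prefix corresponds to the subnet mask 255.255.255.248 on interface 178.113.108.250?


Binary: 11111111.11111111.11111111.11111000
Count leading 1s
Prefix: /29


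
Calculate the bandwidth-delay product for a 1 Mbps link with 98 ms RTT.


BDP = bandwidth * RTT
= 1 Mbps * 98 ms
= 1 * 1e6 * 98 / 1000 bits
= 98000 bits
= 12250 bytes
= 11.9629 KB
BDP = 98000 bits (12250 bytes)


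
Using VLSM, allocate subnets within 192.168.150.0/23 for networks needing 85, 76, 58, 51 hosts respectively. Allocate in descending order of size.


85 hosts -> /25 (126 usable): 192.168.150.0/25
76 hosts -> /25 (126 usable): 192.168.150.128/25
58 hosts -> /26 (62 usable): 192.168.151.0/26
51 hosts -> /26 (62 usable): 192.168.151.64/26
Allocation: 192.168.150.0/25 (85 hosts, 126 usable); 192.168.150.128/25 (76 hosts, 126 usable); 192.168.151.0/26 (58 hosts, 62 usable); 192.168.151.64/26 (51 hosts, 62 usable)


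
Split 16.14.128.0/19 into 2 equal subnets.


New prefix = 19 + 1 = 20
Each subnet has 4096 addresses
  16.14.128.0/20
  16.14.144.0/20
Subnets: 16.14.128.0/20, 16.14.144.0/20


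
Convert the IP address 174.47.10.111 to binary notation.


174 = 10101110
47 = 00101111
10 = 00001010
111 = 01101111
Binary: 10101110.00101111.00001010.01101111


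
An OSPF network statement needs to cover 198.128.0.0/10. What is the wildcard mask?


Subnet mask: 255.192.0.0
Wildcard = 255.255.255.255 - subnet mask
255 - 255 = 0
255 - 192 = 63
255 - 0 = 255
255 - 0 = 255
Wildcard: 0.63.255.255


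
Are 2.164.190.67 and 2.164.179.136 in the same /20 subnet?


Mask: 255.255.240.0
2.164.190.67 AND mask = 2.164.176.0
2.164.179.136 AND mask = 2.164.176.0
Yes, same subnet (2.164.176.0)


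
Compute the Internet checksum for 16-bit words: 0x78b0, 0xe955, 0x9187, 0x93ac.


Sum all words (with carry folding):
+ 0x78b0 = 0x78b0
+ 0xe955 = 0x6206
+ 0x9187 = 0xf38d
+ 0x93ac = 0x873a
One's complement: ~0x873a
Checksum = 0x78c5


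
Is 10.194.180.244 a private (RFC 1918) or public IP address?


RFC 1918 private ranges:
  10.0.0.0/8 (10.0.0.0 - 10.255.255.255)
  172.16.0.0/12 (172.16.0.0 - 172.31.255.255)
  192.168.0.0/16 (192.168.0.0 - 192.168.255.255)
Private (in 10.0.0.0/8)


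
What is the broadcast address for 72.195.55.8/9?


Network: 72.128.0.0/9
Host bits = 23
Set all host bits to 1:
Broadcast: 72.255.255.255


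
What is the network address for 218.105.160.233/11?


IP:   11011010.01101001.10100000.11101001
Mask: 11111111.11100000.00000000.00000000
AND operation:
Net:  11011010.01100000.00000000.00000000
Network: 218.96.0.0/11


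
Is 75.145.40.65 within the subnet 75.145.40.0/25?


Subnet network: 75.145.40.0
Test IP AND mask: 75.145.40.0
Yes, 75.145.40.65 is in 75.145.40.0/25


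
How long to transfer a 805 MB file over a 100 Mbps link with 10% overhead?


Effective throughput = 100 * (1 - 10/100) = 90 Mbps
File size in Mb = 805 * 8 = 6440 Mb
Time = 6440 / 90
Time = 71.5556 seconds


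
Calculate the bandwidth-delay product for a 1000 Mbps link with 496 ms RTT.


BDP = bandwidth * RTT
= 1000 Mbps * 496 ms
= 1000 * 1e6 * 496 / 1000 bits
= 496000000 bits
= 62000000 bytes
= 60546.875 KB
BDP = 496000000 bits (62000000 bytes)


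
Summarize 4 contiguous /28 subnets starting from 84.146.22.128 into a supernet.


Original prefix: /28
Number of subnets: 4 = 2^2
New prefix = 28 - 2 = 26
Supernet: 84.146.22.128/26


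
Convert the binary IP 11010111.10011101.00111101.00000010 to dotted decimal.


11010111 = 215
10011101 = 157
00111101 = 61
00000010 = 2
IP: 215.157.61.2


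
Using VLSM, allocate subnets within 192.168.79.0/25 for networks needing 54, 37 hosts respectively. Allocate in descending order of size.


54 hosts -> /26 (62 usable): 192.168.79.0/26
37 hosts -> /26 (62 usable): 192.168.79.64/26
Allocation: 192.168.79.0/26 (54 hosts, 62 usable); 192.168.79.64/26 (37 hosts, 62 usable)


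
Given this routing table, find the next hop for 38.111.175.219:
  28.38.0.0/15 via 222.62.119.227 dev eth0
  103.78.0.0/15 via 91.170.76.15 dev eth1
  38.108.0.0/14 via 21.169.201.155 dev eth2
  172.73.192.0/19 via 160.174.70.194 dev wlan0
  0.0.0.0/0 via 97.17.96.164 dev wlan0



Longest prefix match for 38.111.175.219:
  /15 28.38.0.0: no
  /15 103.78.0.0: no
  /14 38.108.0.0: MATCH
  /19 172.73.192.0: no
  /0 0.0.0.0: MATCH
Selected: next-hop 21.169.201.155 via eth2 (matched /14)


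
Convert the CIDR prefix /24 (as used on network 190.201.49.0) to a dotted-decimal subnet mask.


/24 means 24 network bits, 8 host bits
Binary: 11111111111111111111111100000000
Mask: 255.255.255.0


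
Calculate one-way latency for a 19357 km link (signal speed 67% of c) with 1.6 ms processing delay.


Speed = 0.67 * 3e5 km/s = 201000 km/s
Propagation delay = 19357 / 201000 = 0.0963 s = 96.3035 ms
Processing delay = 1.6 ms
Total one-way latency = 97.9035 ms


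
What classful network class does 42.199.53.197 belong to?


First octet: 42
Binary: 00101010
0xxxxxxx -> Class A (1-126)
Class A, default mask 255.0.0.0 (/8)


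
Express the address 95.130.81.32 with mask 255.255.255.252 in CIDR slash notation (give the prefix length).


Binary: 11111111.11111111.11111111.11111100
Count leading 1s
Prefix: /30


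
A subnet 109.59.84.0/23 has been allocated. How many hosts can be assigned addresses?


Host bits = 32 - 23 = 9
Total addresses = 2^9 = 512
Usable = total - 2 (network and broadcast)
Usable hosts: 510


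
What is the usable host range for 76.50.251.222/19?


Network: 76.50.224.0
Broadcast: 76.50.255.255
First usable = network + 1
Last usable = broadcast - 1
Range: 76.50.224.1 to 76.50.255.254


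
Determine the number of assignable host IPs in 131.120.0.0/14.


Host bits = 32 - 14 = 18
Total addresses = 2^18 = 262144
Usable = total - 2 (network and broadcast)
Usable hosts: 262142


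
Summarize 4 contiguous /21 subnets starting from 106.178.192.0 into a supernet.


Original prefix: /21
Number of subnets: 4 = 2^2
New prefix = 21 - 2 = 19
Supernet: 106.178.192.0/19


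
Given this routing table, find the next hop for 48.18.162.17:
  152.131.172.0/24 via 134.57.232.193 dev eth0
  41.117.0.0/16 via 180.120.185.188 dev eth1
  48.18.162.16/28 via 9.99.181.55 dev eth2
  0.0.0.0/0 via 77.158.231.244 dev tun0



Longest prefix match for 48.18.162.17:
  /24 152.131.172.0: no
  /16 41.117.0.0: no
  /28 48.18.162.16: MATCH
  /0 0.0.0.0: MATCH
Selected: next-hop 9.99.181.55 via eth2 (matched /28)


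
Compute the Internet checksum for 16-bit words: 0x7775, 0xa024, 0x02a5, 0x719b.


Sum all words (with carry folding):
+ 0x7775 = 0x7775
+ 0xa024 = 0x179a
+ 0x02a5 = 0x1a3f
+ 0x719b = 0x8bda
One's complement: ~0x8bda
Checksum = 0x7425


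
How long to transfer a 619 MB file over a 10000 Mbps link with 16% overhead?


Effective throughput = 10000 * (1 - 16/100) = 8400 Mbps
File size in Mb = 619 * 8 = 4952 Mb
Time = 4952 / 8400
Time = 0.5895 seconds


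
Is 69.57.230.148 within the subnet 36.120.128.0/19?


Subnet network: 36.120.128.0
Test IP AND mask: 69.57.224.0
No, 69.57.230.148 is not in 36.120.128.0/19


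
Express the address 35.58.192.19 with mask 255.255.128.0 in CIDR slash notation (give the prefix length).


Binary: 11111111.11111111.10000000.00000000
Count leading 1s
Prefix: /17


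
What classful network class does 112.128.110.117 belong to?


First octet: 112
Binary: 01110000
0xxxxxxx -> Class A (1-126)
Class A, default mask 255.0.0.0 (/8)


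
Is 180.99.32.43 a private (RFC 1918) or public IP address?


RFC 1918 private ranges:
  10.0.0.0/8 (10.0.0.0 - 10.255.255.255)
  172.16.0.0/12 (172.16.0.0 - 172.31.255.255)
  192.168.0.0/16 (192.168.0.0 - 192.168.255.255)
Public (not in any RFC 1918 range)


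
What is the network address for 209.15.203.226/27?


IP:   11010001.00001111.11001011.11100010
Mask: 11111111.11111111.11111111.11100000
AND operation:
Net:  11010001.00001111.11001011.11100000
Network: 209.15.203.224/27


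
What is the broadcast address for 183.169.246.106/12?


Network: 183.160.0.0/12
Host bits = 20
Set all host bits to 1:
Broadcast: 183.175.255.255


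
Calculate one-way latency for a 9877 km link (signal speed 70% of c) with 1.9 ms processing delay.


Speed = 0.7 * 3e5 km/s = 210000 km/s
Propagation delay = 9877 / 210000 = 0.047 s = 47.0333 ms
Processing delay = 1.9 ms
Total one-way latency = 48.9333 ms


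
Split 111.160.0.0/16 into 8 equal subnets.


New prefix = 16 + 3 = 19
Each subnet has 8192 addresses
  111.160.0.0/19
  111.160.32.0/19
  111.160.64.0/19
  111.160.96.0/19
  111.160.128.0/19
  111.160.160.0/19
  111.160.192.0/19
  111.160.224.0/19
Subnets: 111.160.0.0/19, 111.160.32.0/19, 111.160.64.0/19, 111.160.96.0/19, 111.160.128.0/19, 111.160.160.0/19, 111.160.192.0/19, 111.160.224.0/19


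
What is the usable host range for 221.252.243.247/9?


Network: 221.128.0.0
Broadcast: 221.255.255.255
First usable = network + 1
Last usable = broadcast - 1
Range: 221.128.0.1 to 221.255.255.254


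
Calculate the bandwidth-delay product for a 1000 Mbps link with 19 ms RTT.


BDP = bandwidth * RTT
= 1000 Mbps * 19 ms
= 1000 * 1e6 * 19 / 1000 bits
= 19000000 bits
= 2375000 bytes
= 2319.3359 KB
BDP = 19000000 bits (2375000 bytes)


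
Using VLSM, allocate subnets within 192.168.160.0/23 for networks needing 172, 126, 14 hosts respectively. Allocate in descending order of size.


172 hosts -> /24 (254 usable): 192.168.160.0/24
126 hosts -> /25 (126 usable): 192.168.161.0/25
14 hosts -> /28 (14 usable): 192.168.161.128/28
Allocation: 192.168.160.0/24 (172 hosts, 254 usable); 192.168.161.0/25 (126 hosts, 126 usable); 192.168.161.128/28 (14 hosts, 14 usable)


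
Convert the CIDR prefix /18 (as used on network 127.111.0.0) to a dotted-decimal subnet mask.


/18 means 18 network bits, 14 host bits
Binary: 11111111111111111100000000000000
Mask: 255.255.192.0


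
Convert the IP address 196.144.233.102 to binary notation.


196 = 11000100
144 = 10010000
233 = 11101001
102 = 01100110
Binary: 11000100.10010000.11101001.01100110


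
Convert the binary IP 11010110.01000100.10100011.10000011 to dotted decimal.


11010110 = 214
01000100 = 68
10100011 = 163
10000011 = 131
IP: 214.68.163.131


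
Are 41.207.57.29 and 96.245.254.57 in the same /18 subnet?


Mask: 255.255.192.0
41.207.57.29 AND mask = 41.207.0.0
96.245.254.57 AND mask = 96.245.192.0
No, different subnets (41.207.0.0 vs 96.245.192.0)


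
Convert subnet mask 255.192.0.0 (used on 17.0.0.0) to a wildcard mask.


Subnet mask: 255.192.0.0
Wildcard = 255.255.255.255 - subnet mask
255 - 255 = 0
255 - 192 = 63
255 - 0 = 255
255 - 0 = 255
Wildcard: 0.63.255.255


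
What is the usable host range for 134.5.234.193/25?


Network: 134.5.234.128
Broadcast: 134.5.234.255
First usable = network + 1
Last usable = broadcast - 1
Range: 134.5.234.129 to 134.5.234.254


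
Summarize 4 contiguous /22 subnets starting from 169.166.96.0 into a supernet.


Original prefix: /22
Number of subnets: 4 = 2^2
New prefix = 22 - 2 = 20
Supernet: 169.166.96.0/20


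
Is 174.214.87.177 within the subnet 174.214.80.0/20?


Subnet network: 174.214.80.0
Test IP AND mask: 174.214.80.0
Yes, 174.214.87.177 is in 174.214.80.0/20


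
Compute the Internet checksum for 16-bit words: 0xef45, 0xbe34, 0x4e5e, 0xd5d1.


Sum all words (with carry folding):
+ 0xef45 = 0xef45
+ 0xbe34 = 0xad7a
+ 0x4e5e = 0xfbd8
+ 0xd5d1 = 0xd1aa
One's complement: ~0xd1aa
Checksum = 0x2e55


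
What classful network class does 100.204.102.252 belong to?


First octet: 100
Binary: 01100100
0xxxxxxx -> Class A (1-126)
Class A, default mask 255.0.0.0 (/8)


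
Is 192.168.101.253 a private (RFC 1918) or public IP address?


RFC 1918 private ranges:
  10.0.0.0/8 (10.0.0.0 - 10.255.255.255)
  172.16.0.0/12 (172.16.0.0 - 172.31.255.255)
  192.168.0.0/16 (192.168.0.0 - 192.168.255.255)
Private (in 192.168.0.0/16)


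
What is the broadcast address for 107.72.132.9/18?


Network: 107.72.128.0/18
Host bits = 14
Set all host bits to 1:
Broadcast: 107.72.191.255


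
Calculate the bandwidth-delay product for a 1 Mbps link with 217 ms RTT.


BDP = bandwidth * RTT
= 1 Mbps * 217 ms
= 1 * 1e6 * 217 / 1000 bits
= 217000 bits
= 27125 bytes
= 26.4893 KB
BDP = 217000 bits (27125 bytes)


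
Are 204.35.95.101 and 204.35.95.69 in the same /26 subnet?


Mask: 255.255.255.192
204.35.95.101 AND mask = 204.35.95.64
204.35.95.69 AND mask = 204.35.95.64
Yes, same subnet (204.35.95.64)


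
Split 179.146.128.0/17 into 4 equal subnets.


New prefix = 17 + 2 = 19
Each subnet has 8192 addresses
  179.146.128.0/19
  179.146.160.0/19
  179.146.192.0/19
  179.146.224.0/19
Subnets: 179.146.128.0/19, 179.146.160.0/19, 179.146.192.0/19, 179.146.224.0/19


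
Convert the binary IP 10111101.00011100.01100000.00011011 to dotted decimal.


10111101 = 189
00011100 = 28
01100000 = 96
00011011 = 27
IP: 189.28.96.27


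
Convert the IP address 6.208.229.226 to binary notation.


6 = 00000110
208 = 11010000
229 = 11100101
226 = 11100010
Binary: 00000110.11010000.11100101.11100010


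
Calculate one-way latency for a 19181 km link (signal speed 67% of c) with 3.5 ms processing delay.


Speed = 0.67 * 3e5 km/s = 201000 km/s
Propagation delay = 19181 / 201000 = 0.0954 s = 95.4279 ms
Processing delay = 3.5 ms
Total one-way latency = 98.9279 ms


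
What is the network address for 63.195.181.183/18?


IP:   00111111.11000011.10110101.10110111
Mask: 11111111.11111111.11000000.00000000
AND operation:
Net:  00111111.11000011.10000000.00000000
Network: 63.195.128.0/18


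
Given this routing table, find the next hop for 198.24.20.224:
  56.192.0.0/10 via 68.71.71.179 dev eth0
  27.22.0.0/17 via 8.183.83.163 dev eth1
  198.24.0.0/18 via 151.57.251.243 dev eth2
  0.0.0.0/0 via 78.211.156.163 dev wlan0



Longest prefix match for 198.24.20.224:
  /10 56.192.0.0: no
  /17 27.22.0.0: no
  /18 198.24.0.0: MATCH
  /0 0.0.0.0: MATCH
Selected: next-hop 151.57.251.243 via eth2 (matched /18)


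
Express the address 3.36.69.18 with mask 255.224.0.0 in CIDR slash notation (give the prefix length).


Binary: 11111111.11100000.00000000.00000000
Count leading 1s
Prefix: /11


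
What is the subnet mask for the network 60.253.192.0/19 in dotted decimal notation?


/19 means 19 network bits, 13 host bits
Binary: 11111111111111111110000000000000
Mask: 255.255.224.0


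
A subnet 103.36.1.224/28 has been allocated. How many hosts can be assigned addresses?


Host bits = 32 - 28 = 4
Total addresses = 2^4 = 16
Usable = total - 2 (network and broadcast)
Usable hosts: 14


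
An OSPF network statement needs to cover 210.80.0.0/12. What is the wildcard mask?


Subnet mask: 255.240.0.0
Wildcard = 255.255.255.255 - subnet mask
255 - 255 = 0
255 - 240 = 15
255 - 0 = 255
255 - 0 = 255
Wildcard: 0.15.255.255


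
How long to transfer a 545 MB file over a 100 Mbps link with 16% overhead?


Effective throughput = 100 * (1 - 16/100) = 84 Mbps
File size in Mb = 545 * 8 = 4360 Mb
Time = 4360 / 84
Time = 51.9048 seconds


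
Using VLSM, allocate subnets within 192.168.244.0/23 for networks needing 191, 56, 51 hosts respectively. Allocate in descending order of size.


191 hosts -> /24 (254 usable): 192.168.244.0/24
56 hosts -> /26 (62 usable): 192.168.245.0/26
51 hosts -> /26 (62 usable): 192.168.245.64/26
Allocation: 192.168.244.0/24 (191 hosts, 254 usable); 192.168.245.0/26 (56 hosts, 62 usable); 192.168.245.64/26 (51 hosts, 62 usable)


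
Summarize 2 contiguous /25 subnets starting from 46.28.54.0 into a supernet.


Original prefix: /25
Number of subnets: 2 = 2^1
New prefix = 25 - 1 = 24
Supernet: 46.28.54.0/24


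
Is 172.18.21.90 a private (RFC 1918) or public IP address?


RFC 1918 private ranges:
  10.0.0.0/8 (10.0.0.0 - 10.255.255.255)
  172.16.0.0/12 (172.16.0.0 - 172.31.255.255)
  192.168.0.0/16 (192.168.0.0 - 192.168.255.255)
Private (in 172.16.0.0/12)


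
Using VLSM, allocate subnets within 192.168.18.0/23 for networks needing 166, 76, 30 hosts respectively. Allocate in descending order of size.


166 hosts -> /24 (254 usable): 192.168.18.0/24
76 hosts -> /25 (126 usable): 192.168.19.0/25
30 hosts -> /27 (30 usable): 192.168.19.128/27
Allocation: 192.168.18.0/24 (166 hosts, 254 usable); 192.168.19.0/25 (76 hosts, 126 usable); 192.168.19.128/27 (30 hosts, 30 usable)


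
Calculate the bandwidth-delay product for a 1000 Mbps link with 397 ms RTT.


BDP = bandwidth * RTT
= 1000 Mbps * 397 ms
= 1000 * 1e6 * 397 / 1000 bits
= 397000000 bits
= 49625000 bytes
= 48461.9141 KB
BDP = 397000000 bits (49625000 bytes)


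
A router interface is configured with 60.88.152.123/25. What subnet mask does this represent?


/25 means 25 network bits, 7 host bits
Binary: 11111111111111111111111110000000
Mask: 255.255.255.128


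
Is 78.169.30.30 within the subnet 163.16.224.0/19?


Subnet network: 163.16.224.0
Test IP AND mask: 78.169.0.0
No, 78.169.30.30 is not in 163.16.224.0/19


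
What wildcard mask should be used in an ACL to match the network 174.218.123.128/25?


Subnet mask: 255.255.255.128
Wildcard = 255.255.255.255 - subnet mask
255 - 255 = 0
255 - 255 = 0
255 - 255 = 0
255 - 128 = 127
Wildcard: 0.0.0.127
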